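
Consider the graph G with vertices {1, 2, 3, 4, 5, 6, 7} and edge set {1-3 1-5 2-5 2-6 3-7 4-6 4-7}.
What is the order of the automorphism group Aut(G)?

14

Every vertex has degree 2 and the graph is connected, so G is the 7-cycle C_7. C_7 has 7 rotations and 7 reflections, so Aut(C_7) ≅ D_7 of order 14.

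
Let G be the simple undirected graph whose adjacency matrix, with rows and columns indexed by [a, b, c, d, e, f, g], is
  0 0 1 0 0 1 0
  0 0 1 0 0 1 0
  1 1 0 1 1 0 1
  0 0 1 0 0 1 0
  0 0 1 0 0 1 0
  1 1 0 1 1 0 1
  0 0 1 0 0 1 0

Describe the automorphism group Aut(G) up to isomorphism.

The vertices split by degree into {c, f} (degree 5) and {a, b, d, e, g} (degree 2); every edge runs between the two parts, so G is the complete bipartite graph K_{2,5}. Automorphisms preserve the bipartition setwise (since the parts differ in size) and act as S_2 × S_5 within it; |Aut| = 240.

S_2 × S_5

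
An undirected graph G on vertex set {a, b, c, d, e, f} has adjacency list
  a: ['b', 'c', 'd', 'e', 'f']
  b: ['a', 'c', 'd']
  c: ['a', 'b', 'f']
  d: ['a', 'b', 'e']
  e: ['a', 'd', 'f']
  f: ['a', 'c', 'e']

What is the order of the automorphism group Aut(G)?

10

Vertex a is the unique vertex of degree 5; the remaining 5 vertices each have degree 3 and induce a cycle, so G is the wheel on 6 vertices with hub a. Every automorphism fixes the hub and acts on the rim 5-cycle, so Aut(G) ≅ Aut(C_5) = D_5 of order 10.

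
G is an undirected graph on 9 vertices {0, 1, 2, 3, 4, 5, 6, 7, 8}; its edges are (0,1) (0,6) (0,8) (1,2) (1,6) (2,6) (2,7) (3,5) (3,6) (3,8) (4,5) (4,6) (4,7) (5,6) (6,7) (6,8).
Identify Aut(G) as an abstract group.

Vertex 6 is the unique vertex of degree 8; the remaining 8 vertices each have degree 3 and induce a cycle, so G is the wheel on 9 vertices with hub 6. With the hub fixed, the remaining symmetry is that of the rim cycle C_8, giving the dihedral group D_8.

D_8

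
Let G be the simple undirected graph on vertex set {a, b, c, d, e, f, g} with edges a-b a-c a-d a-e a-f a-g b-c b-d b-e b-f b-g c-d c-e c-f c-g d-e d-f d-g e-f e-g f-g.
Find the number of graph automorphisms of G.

5040

All 7 vertices are pairwise adjacent: G = K_7. Any permutation of the 7 vertices preserves K_7, so Aut(K_7) = S_7 of order 7! = 5040.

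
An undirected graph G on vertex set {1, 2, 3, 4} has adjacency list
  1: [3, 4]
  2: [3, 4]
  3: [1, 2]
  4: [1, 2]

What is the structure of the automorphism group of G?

G is 2-regular and bipartite on 2^2 = 4 vertices with girth 4; it is the hypercube graph Q_2. Aut(Q_2) consists of the signed permutations of the 2 coordinate axes: 2! permutations times 2^2 sign flips, so |Aut| = 2^2·2! = 8.

D_4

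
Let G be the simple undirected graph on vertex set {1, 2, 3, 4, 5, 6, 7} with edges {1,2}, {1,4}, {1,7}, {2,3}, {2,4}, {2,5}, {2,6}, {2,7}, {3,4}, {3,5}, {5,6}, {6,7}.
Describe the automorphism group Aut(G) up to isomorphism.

the dihedral group of order 12

Vertex 2 is the unique vertex of degree 6; the remaining 6 vertices each have degree 3 and induce a cycle, so G is the wheel on 7 vertices with hub 2. With the hub fixed, the remaining symmetry is that of the rim cycle C_6, giving the dihedral group D_6.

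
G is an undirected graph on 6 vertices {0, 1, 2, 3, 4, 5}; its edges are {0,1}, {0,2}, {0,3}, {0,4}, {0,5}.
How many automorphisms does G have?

120

Vertex 0 has degree 5 and every other vertex has degree 1, so G is the star K_{1,5} with centre 0. The 5 leaves are pairwise interchangeable while the centre is fixed, giving Aut(G) = S_5.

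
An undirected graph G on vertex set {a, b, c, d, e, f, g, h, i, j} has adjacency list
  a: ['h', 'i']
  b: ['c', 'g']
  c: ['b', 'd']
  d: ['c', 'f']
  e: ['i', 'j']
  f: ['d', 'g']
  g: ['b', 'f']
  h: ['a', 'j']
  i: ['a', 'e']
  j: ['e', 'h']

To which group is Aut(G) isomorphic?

G has two connected components, {a, e, h, i, j} and {b, c, d, f, g}; each is 2-regular, so G = C_5 ⊔ C_5. Aut of a disjoint union of two copies of C_5 is the wreath product D_5 ≀ Z_2, of order 2·10² = 200.

D_5 ≀ Z_2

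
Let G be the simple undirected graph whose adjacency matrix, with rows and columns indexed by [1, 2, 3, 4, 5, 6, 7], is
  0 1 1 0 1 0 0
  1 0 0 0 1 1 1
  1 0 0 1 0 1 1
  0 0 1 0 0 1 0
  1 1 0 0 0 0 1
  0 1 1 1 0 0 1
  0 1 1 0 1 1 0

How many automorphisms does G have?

The degree sequence is [3, 4, 4, 2, 3, 4, 4]. Checking the degree-preserving permutations of the vertex set shows that none except the identity preserves every edge, so Aut(G) is trivial.

1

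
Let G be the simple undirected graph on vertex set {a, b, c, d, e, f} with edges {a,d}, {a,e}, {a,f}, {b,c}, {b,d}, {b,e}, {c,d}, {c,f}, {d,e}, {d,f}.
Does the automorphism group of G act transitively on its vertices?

No

Vertex d is the only vertex of degree 5, so every automorphism fixes it; G is not vertex-transitive.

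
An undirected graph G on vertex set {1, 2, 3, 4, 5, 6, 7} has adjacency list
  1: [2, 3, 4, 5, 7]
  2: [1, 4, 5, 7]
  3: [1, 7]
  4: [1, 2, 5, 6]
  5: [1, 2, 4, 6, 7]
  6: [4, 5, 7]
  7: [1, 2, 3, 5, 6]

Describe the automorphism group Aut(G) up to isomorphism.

Degrees alone do not determine every vertex (e.g. 1 and 5 both have degree 5), but their neighbour-degree multisets differ: N(1) has degrees [2, 4, 4, 5, 5] while N(5) has degrees [3, 4, 4, 5, 5]. Repeating this refinement separates all vertices, so the only automorphism is the identity.

{e}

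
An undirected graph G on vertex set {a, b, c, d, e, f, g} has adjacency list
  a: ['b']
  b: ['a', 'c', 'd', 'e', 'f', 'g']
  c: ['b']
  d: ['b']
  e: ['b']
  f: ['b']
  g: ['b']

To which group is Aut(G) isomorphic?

Vertex b has degree 6 and every other vertex has degree 1, so G is the star K_{1,6} with centre b. Any automorphism fixes the centre and permutes the 6 leaves freely, so Aut(G) ≅ S_6 of order 6! = 720.

the symmetric group on 6 letters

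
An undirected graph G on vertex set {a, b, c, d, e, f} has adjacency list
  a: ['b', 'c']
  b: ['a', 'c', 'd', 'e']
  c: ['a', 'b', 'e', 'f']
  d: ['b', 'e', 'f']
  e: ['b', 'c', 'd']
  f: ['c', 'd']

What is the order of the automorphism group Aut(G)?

1

Degrees alone do not determine every vertex (e.g. a and f both have degree 2), but their neighbour-degree multisets differ: N(a) has degrees [4, 4] while N(f) has degrees [3, 4]. Repeating this refinement separates all vertices, so the only automorphism is the identity.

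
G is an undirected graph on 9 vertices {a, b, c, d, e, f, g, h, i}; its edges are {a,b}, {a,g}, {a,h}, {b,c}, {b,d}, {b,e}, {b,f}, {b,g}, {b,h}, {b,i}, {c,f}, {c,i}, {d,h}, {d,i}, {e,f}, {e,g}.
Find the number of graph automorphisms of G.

Vertex b is the unique vertex of degree 8; the remaining 8 vertices each have degree 3 and induce a cycle, so G is the wheel on 9 vertices with hub b. Every automorphism fixes the hub and acts on the rim 8-cycle, so Aut(G) ≅ Aut(C_8) = D_8 of order 16.

16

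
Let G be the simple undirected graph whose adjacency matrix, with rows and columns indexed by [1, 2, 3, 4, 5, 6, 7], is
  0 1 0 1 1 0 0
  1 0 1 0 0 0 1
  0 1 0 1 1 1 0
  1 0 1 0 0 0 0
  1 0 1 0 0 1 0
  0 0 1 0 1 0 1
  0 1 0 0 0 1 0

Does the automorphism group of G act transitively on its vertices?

No

Vertex 3 is the only vertex of degree 4, so every automorphism fixes it; G is not vertex-transitive.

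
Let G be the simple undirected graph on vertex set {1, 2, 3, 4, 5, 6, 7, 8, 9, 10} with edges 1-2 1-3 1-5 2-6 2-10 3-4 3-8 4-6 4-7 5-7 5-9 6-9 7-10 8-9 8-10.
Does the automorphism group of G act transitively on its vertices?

Yes

G is 3-regular on 10 vertices with no triangles and no 4-cycles (girth 5): this is the Petersen graph. It is a classical fact that the Petersen graph has automorphism group S_5 (order 120), arising from its description as the Kneser graph K(5,2). This group acts transitively on the 10 vertices.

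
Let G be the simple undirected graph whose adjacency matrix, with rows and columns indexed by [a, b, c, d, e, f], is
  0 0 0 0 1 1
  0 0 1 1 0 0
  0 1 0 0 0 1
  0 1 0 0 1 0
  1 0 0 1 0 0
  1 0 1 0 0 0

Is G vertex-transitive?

Yes

Every vertex has degree 2 and the graph is connected, so G is the 6-cycle C_6. C_6 has 6 rotations and 6 reflections, so Aut(C_6) ≅ D_6 of order 12. Under this action every vertex can be carried to every other, so G is vertex-transitive.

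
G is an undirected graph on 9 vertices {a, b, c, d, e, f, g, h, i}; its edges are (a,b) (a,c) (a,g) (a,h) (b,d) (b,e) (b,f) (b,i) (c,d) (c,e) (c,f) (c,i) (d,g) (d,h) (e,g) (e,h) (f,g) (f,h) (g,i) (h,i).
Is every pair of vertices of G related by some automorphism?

Automorphisms preserve degree, but G has vertices of degree 4 and vertices of degree 5; no automorphism maps one to the other, so G is not vertex-transitive.

No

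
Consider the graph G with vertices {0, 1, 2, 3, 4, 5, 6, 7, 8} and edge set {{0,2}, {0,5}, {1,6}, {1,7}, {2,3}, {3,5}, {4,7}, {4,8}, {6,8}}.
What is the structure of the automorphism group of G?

D_5 × D_4

G has two connected components, {1, 4, 6, 7, 8} and {0, 2, 3, 5}; each is 2-regular, so G = C_5 ⊔ C_4. The components are non-isomorphic (different sizes), so Aut(G) = Aut(C_5) × Aut(C_4) = D_5 × D_4 of order 10·8 = 80.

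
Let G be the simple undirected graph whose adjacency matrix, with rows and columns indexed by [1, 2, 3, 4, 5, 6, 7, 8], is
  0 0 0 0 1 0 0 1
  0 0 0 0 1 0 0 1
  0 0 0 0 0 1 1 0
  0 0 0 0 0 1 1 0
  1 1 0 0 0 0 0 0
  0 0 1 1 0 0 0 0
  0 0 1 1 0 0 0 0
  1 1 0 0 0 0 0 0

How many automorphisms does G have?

128

G has two connected components, {1, 2, 5, 8} and {3, 4, 6, 7}; each is 2-regular, so G = C_4 ⊔ C_4. Aut of a disjoint union of two copies of C_4 is the wreath product D_4 ≀ Z_2, of order 2·8² = 128.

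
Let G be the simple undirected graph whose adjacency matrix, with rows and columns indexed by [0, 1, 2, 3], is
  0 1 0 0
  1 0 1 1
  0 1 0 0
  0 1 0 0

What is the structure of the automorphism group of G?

S_3

Vertex 1 has degree 3 and every other vertex has degree 1, so G is the star K_{1,3} with centre 1. The 3 leaves are pairwise interchangeable while the centre is fixed, giving Aut(G) = S_3.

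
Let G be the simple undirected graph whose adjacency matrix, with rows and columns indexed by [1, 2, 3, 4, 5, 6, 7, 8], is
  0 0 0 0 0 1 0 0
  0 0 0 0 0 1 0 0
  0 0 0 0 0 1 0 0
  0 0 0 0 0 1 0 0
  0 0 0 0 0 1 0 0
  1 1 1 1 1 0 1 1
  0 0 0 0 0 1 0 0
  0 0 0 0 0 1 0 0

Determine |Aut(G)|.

5040

Vertex 6 has degree 7 and every other vertex has degree 1, so G is the star K_{1,7} with centre 6. Any automorphism fixes the centre and permutes the 7 leaves freely, so Aut(G) ≅ S_7 of order 7! = 5040.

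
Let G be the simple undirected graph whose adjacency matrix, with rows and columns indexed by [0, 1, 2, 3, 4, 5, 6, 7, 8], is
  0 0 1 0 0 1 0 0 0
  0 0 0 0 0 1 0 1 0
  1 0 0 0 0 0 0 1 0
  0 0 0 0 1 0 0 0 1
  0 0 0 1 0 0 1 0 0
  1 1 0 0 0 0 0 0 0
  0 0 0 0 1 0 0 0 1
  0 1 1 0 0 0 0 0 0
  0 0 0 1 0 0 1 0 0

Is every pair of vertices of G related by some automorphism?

No

G has two connected components, {0, 1, 2, 5, 7} and {3, 4, 6, 8}; each is 2-regular, so G = C_5 ⊔ C_4. The orbit of 0 under Aut(G) is {0, 1, 2, 5, 7}, which does not contain 3, so G is not vertex-transitive.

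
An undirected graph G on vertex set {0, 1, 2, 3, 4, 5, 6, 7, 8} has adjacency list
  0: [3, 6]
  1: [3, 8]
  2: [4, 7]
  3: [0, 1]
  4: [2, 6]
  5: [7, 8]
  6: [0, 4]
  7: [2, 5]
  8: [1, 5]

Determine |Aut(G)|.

Every vertex has degree 2 and the graph is connected, so G is the 9-cycle C_9. The automorphisms of the 9-cycle are exactly the symmetries of a regular 9-gon: the dihedral group D_9, |D_9| = 18.

18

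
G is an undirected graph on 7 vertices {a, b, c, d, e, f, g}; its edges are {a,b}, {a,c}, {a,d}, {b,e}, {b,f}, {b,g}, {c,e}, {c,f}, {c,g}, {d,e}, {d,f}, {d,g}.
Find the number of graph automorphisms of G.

The vertices split by degree into {b, c, d} (degree 4) and {a, e, f, g} (degree 3); every edge runs between the two parts, so G is the complete bipartite graph K_{3,4}. The parts have unequal sizes, so no automorphism swaps them; each part is permuted independently, giving S_4 × S_3 of order 4!·3! = 144.

144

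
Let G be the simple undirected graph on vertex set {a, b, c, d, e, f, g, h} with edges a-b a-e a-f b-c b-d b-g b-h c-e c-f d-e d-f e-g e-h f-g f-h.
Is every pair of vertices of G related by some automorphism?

No

Automorphisms preserve degree, but G has vertices of degree 3 and vertices of degree 5; no automorphism maps one to the other, so G is not vertex-transitive.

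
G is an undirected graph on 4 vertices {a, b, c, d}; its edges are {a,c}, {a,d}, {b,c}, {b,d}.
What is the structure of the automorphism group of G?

Z_2^2 ⋊ S_2

G is 2-regular and bipartite on 2^2 = 4 vertices with girth 4; it is the hypercube graph Q_2. Aut(Q_2) consists of the signed permutations of the 2 coordinate axes: 2! permutations times 2^2 sign flips, so |Aut| = 2^2·2! = 8.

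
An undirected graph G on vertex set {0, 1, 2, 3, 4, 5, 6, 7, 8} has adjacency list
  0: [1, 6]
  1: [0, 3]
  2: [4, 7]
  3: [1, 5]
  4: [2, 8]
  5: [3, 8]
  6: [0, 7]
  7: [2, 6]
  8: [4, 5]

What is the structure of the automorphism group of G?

the dihedral group of order 18

G is 2-regular and connected on 9 vertices, i.e. the cycle C_9. C_9 has 9 rotations and 9 reflections, so Aut(C_9) ≅ D_9 of order 18.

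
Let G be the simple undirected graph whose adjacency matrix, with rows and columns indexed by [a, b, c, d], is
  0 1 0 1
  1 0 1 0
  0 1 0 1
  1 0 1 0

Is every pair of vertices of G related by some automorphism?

Yes

Every vertex has degree 2 and the graph is connected, so G is the 4-cycle C_4. C_4 has 4 rotations and 4 reflections, so Aut(C_4) ≅ D_4 of order 8. This group acts transitively on the 4 vertices.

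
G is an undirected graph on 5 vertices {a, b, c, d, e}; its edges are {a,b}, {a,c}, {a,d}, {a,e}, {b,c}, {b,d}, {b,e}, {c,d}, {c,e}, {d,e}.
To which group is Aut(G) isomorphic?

the symmetric group on 5 letters

All 5 vertices are pairwise adjacent: G = K_5. Every bijection on the vertex set is an automorphism of K_5; hence Aut(K_5) ≅ S_5, order 120.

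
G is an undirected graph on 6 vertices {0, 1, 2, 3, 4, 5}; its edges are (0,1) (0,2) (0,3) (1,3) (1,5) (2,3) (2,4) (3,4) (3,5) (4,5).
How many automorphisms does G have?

10

Vertex 3 is the unique vertex of degree 5; the remaining 5 vertices each have degree 3 and induce a cycle, so G is the wheel on 6 vertices with hub 3. With the hub fixed, the remaining symmetry is that of the rim cycle C_5, giving the dihedral group D_5.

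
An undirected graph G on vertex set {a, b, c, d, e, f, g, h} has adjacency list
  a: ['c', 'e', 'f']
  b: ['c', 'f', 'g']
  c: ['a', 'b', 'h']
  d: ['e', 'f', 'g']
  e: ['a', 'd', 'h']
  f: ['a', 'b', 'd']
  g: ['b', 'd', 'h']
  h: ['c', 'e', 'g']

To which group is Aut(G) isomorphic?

G is 3-regular and bipartite on 2^3 = 8 vertices with girth 4; it is the hypercube graph Q_3. Aut(Q_3) consists of the signed permutations of the 3 coordinate axes: 3! permutations times 2^3 sign flips, so |Aut| = 2^3·3! = 48.

Z_2^3 ⋊ S_3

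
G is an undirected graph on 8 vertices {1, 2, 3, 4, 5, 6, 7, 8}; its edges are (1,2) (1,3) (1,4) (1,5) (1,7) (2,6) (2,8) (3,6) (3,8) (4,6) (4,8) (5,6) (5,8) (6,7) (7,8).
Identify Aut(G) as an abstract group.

S_3 × S_5

The vertices split by degree into {1, 6, 8} (degree 5) and {2, 3, 4, 5, 7} (degree 3); every edge runs between the two parts, so G is the complete bipartite graph K_{3,5}. Automorphisms preserve the bipartition setwise (since the parts differ in size) and act as S_3 × S_5 within it; |Aut| = 720.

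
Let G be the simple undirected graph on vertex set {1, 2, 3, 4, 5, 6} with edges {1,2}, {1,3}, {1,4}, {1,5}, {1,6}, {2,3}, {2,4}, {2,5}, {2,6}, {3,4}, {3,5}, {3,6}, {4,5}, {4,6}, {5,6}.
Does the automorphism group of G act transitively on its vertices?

All 6 vertices are pairwise adjacent: G = K_6. Every bijection on the vertex set is an automorphism of K_6; hence Aut(K_6) ≅ S_6, order 720. This group acts transitively on the 6 vertices.

Yes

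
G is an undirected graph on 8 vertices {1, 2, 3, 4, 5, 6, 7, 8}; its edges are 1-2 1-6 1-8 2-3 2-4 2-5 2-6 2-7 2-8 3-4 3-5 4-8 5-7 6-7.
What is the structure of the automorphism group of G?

Vertex 2 is the unique vertex of degree 7; the remaining 7 vertices each have degree 3 and induce a cycle, so G is the wheel on 8 vertices with hub 2. With the hub fixed, the remaining symmetry is that of the rim cycle C_7, giving the dihedral group D_7.

D_7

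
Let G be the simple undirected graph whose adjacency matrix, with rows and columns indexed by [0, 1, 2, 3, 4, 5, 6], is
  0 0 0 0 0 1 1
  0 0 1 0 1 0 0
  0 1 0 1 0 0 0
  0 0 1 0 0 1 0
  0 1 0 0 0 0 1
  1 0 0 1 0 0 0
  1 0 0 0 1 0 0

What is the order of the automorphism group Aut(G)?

Every vertex has degree 2 and the graph is connected, so G is the 7-cycle C_7. C_7 has 7 rotations and 7 reflections, so Aut(C_7) ≅ D_7 of order 14.

14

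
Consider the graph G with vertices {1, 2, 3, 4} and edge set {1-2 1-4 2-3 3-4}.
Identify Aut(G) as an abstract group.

G is 2-regular and connected on 4 vertices, i.e. the cycle C_4. The automorphisms of the 4-cycle are exactly the symmetries of a regular 4-gon: the dihedral group D_4, |D_4| = 8.

D_4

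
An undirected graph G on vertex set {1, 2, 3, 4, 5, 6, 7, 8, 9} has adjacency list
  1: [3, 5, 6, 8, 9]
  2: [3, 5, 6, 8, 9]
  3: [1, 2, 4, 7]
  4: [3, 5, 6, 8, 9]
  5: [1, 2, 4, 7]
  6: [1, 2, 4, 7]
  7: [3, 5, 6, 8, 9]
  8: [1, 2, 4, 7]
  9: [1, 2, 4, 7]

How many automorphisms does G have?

The vertices split by degree into {1, 2, 4, 7} (degree 5) and {3, 5, 6, 8, 9} (degree 4); every edge runs between the two parts, so G is the complete bipartite graph K_{4,5}. The parts have unequal sizes, so no automorphism swaps them; each part is permuted independently, giving S_4 × S_5 of order 4!·5! = 2880.

2880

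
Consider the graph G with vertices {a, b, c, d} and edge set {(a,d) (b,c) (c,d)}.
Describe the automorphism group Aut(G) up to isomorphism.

C_2

The degree sequence is [1, 1, 2, 2]; the two degree-1 vertices a and b are the ends of a path, so G = P_4. A path has exactly one nontrivial symmetry — reversal — giving Aut(G) of order 2.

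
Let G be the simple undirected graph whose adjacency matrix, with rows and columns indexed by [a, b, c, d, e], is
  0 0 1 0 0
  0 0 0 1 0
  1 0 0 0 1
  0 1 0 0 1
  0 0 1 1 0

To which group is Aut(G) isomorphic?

The degree sequence is [1, 1, 2, 2, 2]; the two degree-1 vertices a and b are the ends of a path, so G = P_5. A path has exactly one nontrivial symmetry — reversal — giving Aut(G) of order 2.

Z_2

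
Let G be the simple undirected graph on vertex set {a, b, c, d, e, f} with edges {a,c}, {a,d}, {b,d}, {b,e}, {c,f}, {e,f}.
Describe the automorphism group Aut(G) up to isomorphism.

the dihedral group of order 12

G is 2-regular and connected on 6 vertices, i.e. the cycle C_6. The automorphisms of the 6-cycle are exactly the symmetries of a regular 6-gon: the dihedral group D_6, |D_6| = 12.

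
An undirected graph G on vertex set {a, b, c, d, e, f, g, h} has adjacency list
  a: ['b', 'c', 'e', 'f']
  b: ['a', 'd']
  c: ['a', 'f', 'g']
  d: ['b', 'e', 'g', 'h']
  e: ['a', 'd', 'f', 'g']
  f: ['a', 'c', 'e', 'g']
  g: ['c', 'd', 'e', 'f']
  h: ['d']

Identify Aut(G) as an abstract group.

the trivial group

The degree sequence is [4, 2, 3, 4, 4, 4, 4, 1]. Checking the degree-preserving permutations of the vertex set shows that none except the identity preserves every edge, so Aut(G) is trivial.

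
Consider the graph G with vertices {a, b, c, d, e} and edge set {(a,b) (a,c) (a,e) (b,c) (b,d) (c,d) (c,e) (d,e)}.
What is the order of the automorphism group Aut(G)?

Vertex c is the unique vertex of degree 4; the remaining 4 vertices each have degree 3 and induce a cycle, so G is the wheel on 5 vertices with hub c. Every automorphism fixes the hub and acts on the rim 4-cycle, so Aut(G) ≅ Aut(C_4) = D_4 of order 8.

8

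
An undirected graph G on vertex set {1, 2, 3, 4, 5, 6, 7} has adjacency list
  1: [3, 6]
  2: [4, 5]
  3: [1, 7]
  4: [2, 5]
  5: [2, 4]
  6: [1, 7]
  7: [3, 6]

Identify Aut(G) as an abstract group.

G has two connected components, {1, 3, 6, 7} and {2, 4, 5}; each is 2-regular, so G = C_4 ⊔ C_3. No automorphism exchanges components of different sizes, hence Aut(G) is the direct product D_4 × D_3, order 48.

D_4 × D_3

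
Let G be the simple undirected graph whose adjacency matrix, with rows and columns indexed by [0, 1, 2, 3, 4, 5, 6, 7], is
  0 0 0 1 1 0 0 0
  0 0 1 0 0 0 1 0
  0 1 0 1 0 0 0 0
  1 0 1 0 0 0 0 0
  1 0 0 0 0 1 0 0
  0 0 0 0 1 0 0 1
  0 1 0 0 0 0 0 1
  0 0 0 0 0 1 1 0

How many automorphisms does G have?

16

G is 2-regular and connected on 8 vertices, i.e. the cycle C_8. The automorphisms of the 8-cycle are exactly the symmetries of a regular 8-gon: the dihedral group D_8, |D_8| = 16.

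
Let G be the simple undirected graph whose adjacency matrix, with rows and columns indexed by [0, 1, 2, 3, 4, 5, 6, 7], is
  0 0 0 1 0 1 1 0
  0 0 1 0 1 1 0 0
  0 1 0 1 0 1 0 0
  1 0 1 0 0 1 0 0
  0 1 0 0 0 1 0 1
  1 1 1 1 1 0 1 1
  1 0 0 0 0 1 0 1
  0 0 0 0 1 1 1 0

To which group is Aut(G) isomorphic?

D_7

Vertex 5 is the unique vertex of degree 7; the remaining 7 vertices each have degree 3 and induce a cycle, so G is the wheel on 8 vertices with hub 5. With the hub fixed, the remaining symmetry is that of the rim cycle C_7, giving the dihedral group D_7.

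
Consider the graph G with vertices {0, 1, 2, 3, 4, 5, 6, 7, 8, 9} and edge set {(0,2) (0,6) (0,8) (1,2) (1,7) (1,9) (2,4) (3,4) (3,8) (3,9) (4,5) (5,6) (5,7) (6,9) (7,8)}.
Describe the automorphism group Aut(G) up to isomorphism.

S_5

G is 3-regular on 10 vertices with no triangles and no 4-cycles (girth 5): this is the Petersen graph. Viewing the Petersen graph as the Kneser graph K(5,2) — vertices are 2-subsets of {1,…,5}, edges join disjoint pairs — its automorphisms are exactly the permutations of the 5-element set, so Aut ≅ S_5 of order 120.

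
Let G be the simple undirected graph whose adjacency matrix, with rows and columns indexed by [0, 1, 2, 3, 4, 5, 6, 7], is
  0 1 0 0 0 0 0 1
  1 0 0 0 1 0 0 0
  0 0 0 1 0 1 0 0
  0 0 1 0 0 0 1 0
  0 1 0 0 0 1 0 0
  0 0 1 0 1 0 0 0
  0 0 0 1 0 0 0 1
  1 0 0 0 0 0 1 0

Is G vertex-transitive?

G is 2-regular and connected on 8 vertices, i.e. the cycle C_8. The automorphisms of the 8-cycle are exactly the symmetries of a regular 8-gon: the dihedral group D_8, |D_8| = 16. This group acts transitively on the 8 vertices.

Yes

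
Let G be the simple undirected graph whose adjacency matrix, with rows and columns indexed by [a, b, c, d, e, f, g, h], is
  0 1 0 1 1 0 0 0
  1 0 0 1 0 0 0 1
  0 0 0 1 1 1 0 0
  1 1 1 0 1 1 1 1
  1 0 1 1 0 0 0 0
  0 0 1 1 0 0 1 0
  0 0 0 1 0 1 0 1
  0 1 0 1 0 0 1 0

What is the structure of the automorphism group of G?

D_7

Vertex d is the unique vertex of degree 7; the remaining 7 vertices each have degree 3 and induce a cycle, so G is the wheel on 8 vertices with hub d. With the hub fixed, the remaining symmetry is that of the rim cycle C_7, giving the dihedral group D_7.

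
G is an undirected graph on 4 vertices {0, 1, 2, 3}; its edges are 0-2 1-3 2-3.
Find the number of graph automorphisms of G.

The degree sequence is [1, 1, 2, 2]; the two degree-1 vertices 0 and 1 are the ends of a path, so G = P_4. The only nontrivial automorphism of a path is the end-to-end reflection, so Aut(G) ≅ Z_2.

2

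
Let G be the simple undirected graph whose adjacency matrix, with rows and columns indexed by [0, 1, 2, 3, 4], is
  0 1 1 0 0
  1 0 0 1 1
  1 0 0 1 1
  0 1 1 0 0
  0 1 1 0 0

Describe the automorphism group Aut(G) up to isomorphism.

S_2 × S_3

The vertices split by degree into {1, 2} (degree 3) and {0, 3, 4} (degree 2); every edge runs between the two parts, so G is the complete bipartite graph K_{2,3}. Automorphisms preserve the bipartition setwise (since the parts differ in size) and act as S_2 × S_3 within it; |Aut| = 12.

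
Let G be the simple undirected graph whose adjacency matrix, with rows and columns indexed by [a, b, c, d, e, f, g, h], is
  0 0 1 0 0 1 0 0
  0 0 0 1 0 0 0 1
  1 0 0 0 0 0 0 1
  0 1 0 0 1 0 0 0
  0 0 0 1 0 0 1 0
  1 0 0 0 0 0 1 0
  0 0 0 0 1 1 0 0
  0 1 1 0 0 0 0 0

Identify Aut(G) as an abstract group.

G is 2-regular and connected on 8 vertices, i.e. the cycle C_8. The automorphisms of the 8-cycle are exactly the symmetries of a regular 8-gon: the dihedral group D_8, |D_8| = 16.

D_8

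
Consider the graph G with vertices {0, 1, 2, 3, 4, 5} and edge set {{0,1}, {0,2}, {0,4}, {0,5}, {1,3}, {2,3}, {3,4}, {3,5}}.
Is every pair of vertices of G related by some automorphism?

No

Automorphisms preserve degree, but G has vertices of degree 2 and vertices of degree 4; no automorphism maps one to the other, so G is not vertex-transitive.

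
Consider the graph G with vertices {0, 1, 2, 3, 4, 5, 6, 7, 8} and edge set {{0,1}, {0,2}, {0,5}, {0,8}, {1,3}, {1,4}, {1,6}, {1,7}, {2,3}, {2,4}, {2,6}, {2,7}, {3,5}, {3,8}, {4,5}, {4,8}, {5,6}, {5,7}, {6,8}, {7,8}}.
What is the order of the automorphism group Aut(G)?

2880

The vertices split by degree into {1, 2, 5, 8} (degree 5) and {0, 3, 4, 6, 7} (degree 4); every edge runs between the two parts, so G is the complete bipartite graph K_{4,5}. The parts have unequal sizes, so no automorphism swaps them; each part is permuted independently, giving S_5 × S_4 of order 5!·4! = 2880.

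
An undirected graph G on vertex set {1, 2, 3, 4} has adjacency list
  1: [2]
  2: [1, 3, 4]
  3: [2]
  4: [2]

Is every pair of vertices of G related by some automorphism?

Vertex 2 is the only vertex of degree 3, so every automorphism fixes it; G is not vertex-transitive.

No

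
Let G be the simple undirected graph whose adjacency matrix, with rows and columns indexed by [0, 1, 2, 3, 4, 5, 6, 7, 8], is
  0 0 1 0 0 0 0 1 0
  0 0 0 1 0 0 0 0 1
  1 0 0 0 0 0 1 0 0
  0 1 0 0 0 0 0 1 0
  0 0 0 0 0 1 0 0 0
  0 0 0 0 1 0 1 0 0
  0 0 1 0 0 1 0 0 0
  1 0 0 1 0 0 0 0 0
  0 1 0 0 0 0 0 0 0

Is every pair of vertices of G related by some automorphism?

No

Automorphisms preserve degree, but G has vertices of degree 1 and vertices of degree 2; no automorphism maps one to the other, so G is not vertex-transitive.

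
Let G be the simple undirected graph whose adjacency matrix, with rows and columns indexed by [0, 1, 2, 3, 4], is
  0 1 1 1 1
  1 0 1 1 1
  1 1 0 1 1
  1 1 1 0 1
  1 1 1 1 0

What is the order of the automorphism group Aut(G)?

120

All 5 vertices are pairwise adjacent: G = K_5. Every bijection on the vertex set is an automorphism of K_5; hence Aut(K_5) ≅ S_5, order 120.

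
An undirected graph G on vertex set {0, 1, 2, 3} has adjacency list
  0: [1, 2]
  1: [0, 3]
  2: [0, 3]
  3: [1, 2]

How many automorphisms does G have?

8

G is 2-regular and bipartite on 2^2 = 4 vertices with girth 4; it is the hypercube graph Q_2. The symmetry group of the 2-cube is the hyperoctahedral group B_2 = Z_2 ≀ S_2, of order 2^2·2! = 8.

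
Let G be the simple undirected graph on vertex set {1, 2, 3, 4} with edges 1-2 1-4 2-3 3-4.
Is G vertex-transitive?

Yes

Every vertex has degree 2 and the graph is connected, so G is the 4-cycle C_4. C_4 has 4 rotations and 4 reflections, so Aut(C_4) ≅ D_4 of order 8. This group acts transitively on the 4 vertices.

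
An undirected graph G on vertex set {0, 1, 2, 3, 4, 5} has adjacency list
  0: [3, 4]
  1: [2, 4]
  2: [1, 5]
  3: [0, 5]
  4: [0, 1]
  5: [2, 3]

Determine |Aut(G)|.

12

Every vertex has degree 2 and the graph is connected, so G is the 6-cycle C_6. C_6 has 6 rotations and 6 reflections, so Aut(C_6) ≅ D_6 of order 12.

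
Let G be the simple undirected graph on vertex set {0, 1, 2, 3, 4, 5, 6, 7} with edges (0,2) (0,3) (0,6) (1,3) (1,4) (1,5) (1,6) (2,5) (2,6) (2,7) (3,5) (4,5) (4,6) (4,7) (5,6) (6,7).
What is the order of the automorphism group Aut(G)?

1

The degree sequence is [3, 4, 4, 3, 4, 5, 6, 3]. Checking the degree-preserving permutations of the vertex set shows that none except the identity preserves every edge, so Aut(G) is trivial.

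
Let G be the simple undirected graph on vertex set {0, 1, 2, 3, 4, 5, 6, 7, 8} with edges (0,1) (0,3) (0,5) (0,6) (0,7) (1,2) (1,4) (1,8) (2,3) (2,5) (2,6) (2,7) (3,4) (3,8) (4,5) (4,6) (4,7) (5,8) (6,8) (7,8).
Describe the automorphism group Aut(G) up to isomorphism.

The vertices split by degree into {0, 2, 4, 8} (degree 5) and {1, 3, 5, 6, 7} (degree 4); every edge runs between the two parts, so G is the complete bipartite graph K_{4,5}. The parts have unequal sizes, so no automorphism swaps them; each part is permuted independently, giving S_4 × S_5 of order 4!·5! = 2880.

S_4 × S_5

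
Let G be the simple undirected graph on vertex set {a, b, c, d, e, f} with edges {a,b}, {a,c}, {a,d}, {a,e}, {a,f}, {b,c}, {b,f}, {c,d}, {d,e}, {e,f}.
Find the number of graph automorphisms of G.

Vertex a is the unique vertex of degree 5; the remaining 5 vertices each have degree 3 and induce a cycle, so G is the wheel on 6 vertices with hub a. With the hub fixed, the remaining symmetry is that of the rim cycle C_5, giving the dihedral group D_5.

10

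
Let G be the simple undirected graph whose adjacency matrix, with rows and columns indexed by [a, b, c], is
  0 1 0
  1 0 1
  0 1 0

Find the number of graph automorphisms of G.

2

The degree sequence is [1, 2, 1]; the two degree-1 vertices a and c are the ends of a path, so G = P_3. The only nontrivial automorphism of a path is the end-to-end reflection, so Aut(G) ≅ Z_2.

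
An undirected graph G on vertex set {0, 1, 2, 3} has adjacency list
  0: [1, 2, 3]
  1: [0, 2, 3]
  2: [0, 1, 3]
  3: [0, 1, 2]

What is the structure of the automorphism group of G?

Every vertex has degree 3, so G is the complete graph K_4. Every bijection on the vertex set is an automorphism of K_4; hence Aut(K_4) ≅ S_4, order 24.

the symmetric group on 4 letters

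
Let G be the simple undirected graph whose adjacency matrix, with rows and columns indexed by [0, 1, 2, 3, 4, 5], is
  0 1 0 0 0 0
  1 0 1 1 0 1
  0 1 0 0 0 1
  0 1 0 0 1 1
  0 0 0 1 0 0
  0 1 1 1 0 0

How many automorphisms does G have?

Degrees alone do not determine every vertex (e.g. 0 and 4 both have degree 1), but their neighbour-degree multisets differ: N(0) has degrees [4] while N(4) has degrees [3]. Repeating this refinement separates all vertices, so the only automorphism is the identity.

1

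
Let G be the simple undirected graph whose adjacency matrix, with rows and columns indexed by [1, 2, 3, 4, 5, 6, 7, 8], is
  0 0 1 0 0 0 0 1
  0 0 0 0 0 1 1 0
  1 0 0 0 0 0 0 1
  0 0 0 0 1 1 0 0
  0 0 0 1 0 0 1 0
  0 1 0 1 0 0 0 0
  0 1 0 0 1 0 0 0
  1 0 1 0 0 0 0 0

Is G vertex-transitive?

No

G has two connected components, {2, 4, 5, 6, 7} and {1, 3, 8}; each is 2-regular, so G = C_5 ⊔ C_3. The orbit of 1 under Aut(G) is {1, 3, 8}, which does not contain 2, so G is not vertex-transitive.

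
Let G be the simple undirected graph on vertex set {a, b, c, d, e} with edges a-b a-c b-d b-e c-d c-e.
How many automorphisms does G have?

The vertices split by degree into {b, c} (degree 3) and {a, d, e} (degree 2); every edge runs between the two parts, so G is the complete bipartite graph K_{2,3}. Automorphisms preserve the bipartition setwise (since the parts differ in size) and act as S_3 × S_2 within it; |Aut| = 12.

12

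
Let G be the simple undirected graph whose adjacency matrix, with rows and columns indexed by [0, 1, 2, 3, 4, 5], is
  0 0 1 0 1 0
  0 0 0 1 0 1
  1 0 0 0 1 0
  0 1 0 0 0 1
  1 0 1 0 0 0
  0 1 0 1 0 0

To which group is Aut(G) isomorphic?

G has two connected components, {0, 2, 4} and {1, 3, 5}; each is 2-regular, so G = C_3 ⊔ C_3. With two isomorphic components, Aut(G) = Aut(C_3) ≀ S_2 = (D_3 × D_3) ⋊ Z_2: permute each cycle by D_3, then optionally swap the two cycles. Order 2·(2·3)² = 72.

(D_3 × D_3) ⋊ Z_2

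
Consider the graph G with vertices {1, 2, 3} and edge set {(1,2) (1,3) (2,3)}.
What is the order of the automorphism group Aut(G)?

All 3 vertices are pairwise adjacent: G = K_3. Any permutation of the 3 vertices preserves K_3, so Aut(K_3) = S_3 of order 3! = 6.

6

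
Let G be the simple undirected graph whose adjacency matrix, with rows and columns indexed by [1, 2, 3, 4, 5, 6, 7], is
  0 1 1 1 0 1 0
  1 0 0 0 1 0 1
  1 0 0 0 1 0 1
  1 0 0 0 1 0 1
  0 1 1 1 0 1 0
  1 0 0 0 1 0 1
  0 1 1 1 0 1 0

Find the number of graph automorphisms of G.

The vertices split by degree into {1, 5, 7} (degree 4) and {2, 3, 4, 6} (degree 3); every edge runs between the two parts, so G is the complete bipartite graph K_{3,4}. The parts have unequal sizes, so no automorphism swaps them; each part is permuted independently, giving S_3 × S_4 of order 3!·4! = 144.

144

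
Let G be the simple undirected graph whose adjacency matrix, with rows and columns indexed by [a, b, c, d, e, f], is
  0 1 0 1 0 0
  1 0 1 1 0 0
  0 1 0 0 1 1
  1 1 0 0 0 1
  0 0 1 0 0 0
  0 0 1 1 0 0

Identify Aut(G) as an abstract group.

The degree sequence is [2, 3, 3, 3, 1, 2]. Checking the degree-preserving permutations of the vertex set shows that none except the identity preserves every edge, so Aut(G) is trivial.

{e}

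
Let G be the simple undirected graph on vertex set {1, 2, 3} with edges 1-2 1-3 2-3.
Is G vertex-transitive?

Yes

Every vertex has degree 2, so G is the complete graph K_3. Every bijection on the vertex set is an automorphism of K_3; hence Aut(K_3) ≅ S_3, order 6. Under this action every vertex can be carried to every other, so G is vertex-transitive.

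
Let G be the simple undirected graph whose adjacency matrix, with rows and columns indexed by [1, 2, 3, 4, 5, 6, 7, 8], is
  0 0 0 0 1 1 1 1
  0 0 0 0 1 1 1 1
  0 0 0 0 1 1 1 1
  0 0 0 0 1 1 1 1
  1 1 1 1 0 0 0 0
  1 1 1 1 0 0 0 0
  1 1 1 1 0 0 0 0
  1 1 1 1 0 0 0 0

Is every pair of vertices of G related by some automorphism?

G is 4-regular and bipartite with parts {1, 2, 3, 4} and {5, 6, 7, 8} (each part is independent and every cross-pair is an edge), so G = K_{4,4}. Aut(K_{4,4}) is the wreath product S_4 ≀ Z_2: permute within each part, then optionally swap the parts; |Aut| = 2·(4!)² = 1152. Under this action every vertex can be carried to every other, so G is vertex-transitive.

Yes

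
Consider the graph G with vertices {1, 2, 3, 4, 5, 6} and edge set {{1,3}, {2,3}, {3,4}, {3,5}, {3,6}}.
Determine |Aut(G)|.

Vertex 3 has degree 5 and every other vertex has degree 1, so G is the star K_{1,5} with centre 3. The 5 leaves are pairwise interchangeable while the centre is fixed, giving Aut(G) = S_5.

120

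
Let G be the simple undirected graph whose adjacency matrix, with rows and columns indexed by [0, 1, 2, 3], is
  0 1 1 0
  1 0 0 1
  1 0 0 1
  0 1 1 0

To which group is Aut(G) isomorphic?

G is 2-regular and bipartite on 2^2 = 4 vertices with girth 4; it is the hypercube graph Q_2. The symmetry group of the 2-cube is the hyperoctahedral group B_2 = Z_2 ≀ S_2, of order 2^2·2! = 8.

D_4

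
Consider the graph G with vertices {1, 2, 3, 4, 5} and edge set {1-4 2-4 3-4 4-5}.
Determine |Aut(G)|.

Vertex 4 has degree 4 and every other vertex has degree 1, so G is the star K_{1,4} with centre 4. The 4 leaves are pairwise interchangeable while the centre is fixed, giving Aut(G) = S_4.

24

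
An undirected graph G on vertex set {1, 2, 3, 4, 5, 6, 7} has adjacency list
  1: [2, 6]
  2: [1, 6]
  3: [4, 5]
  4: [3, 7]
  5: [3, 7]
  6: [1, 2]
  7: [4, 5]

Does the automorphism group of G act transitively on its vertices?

No

G has two connected components, {3, 4, 5, 7} and {1, 2, 6}; each is 2-regular, so G = C_4 ⊔ C_3. The orbit of 1 under Aut(G) is {1, 2, 6}, which does not contain 3, so G is not vertex-transitive.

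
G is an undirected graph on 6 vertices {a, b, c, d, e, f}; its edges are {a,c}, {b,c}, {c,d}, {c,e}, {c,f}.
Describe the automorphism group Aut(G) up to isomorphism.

the symmetric group on 5 letters

Vertex c has degree 5 and every other vertex has degree 1, so G is the star K_{1,5} with centre c. Any automorphism fixes the centre and permutes the 5 leaves freely, so Aut(G) ≅ S_5 of order 5! = 120.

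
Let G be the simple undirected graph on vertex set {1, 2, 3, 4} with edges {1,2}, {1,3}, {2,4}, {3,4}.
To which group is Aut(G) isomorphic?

G is 2-regular and bipartite on 2^2 = 4 vertices with girth 4; it is the hypercube graph Q_2. Aut(Q_2) consists of the signed permutations of the 2 coordinate axes: 2! permutations times 2^2 sign flips, so |Aut| = 2^2·2! = 8.

the hyperoctahedral group B_2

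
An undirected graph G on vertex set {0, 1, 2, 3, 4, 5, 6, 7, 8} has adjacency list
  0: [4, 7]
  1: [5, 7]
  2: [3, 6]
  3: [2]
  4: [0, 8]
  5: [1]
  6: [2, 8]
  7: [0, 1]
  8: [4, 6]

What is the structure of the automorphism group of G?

Z_2

The degree sequence is [2, 2, 2, 1, 2, 1, 2, 2, 2]; the two degree-1 vertices 3 and 5 are the ends of a path, so G = P_9. A path has exactly one nontrivial symmetry — reversal — giving Aut(G) of order 2.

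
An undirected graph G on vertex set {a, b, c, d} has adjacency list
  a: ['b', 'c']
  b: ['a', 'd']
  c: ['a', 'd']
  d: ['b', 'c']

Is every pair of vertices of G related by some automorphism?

G is 2-regular and bipartite on 2^2 = 4 vertices with girth 4; it is the hypercube graph Q_2. Aut(Q_2) consists of the signed permutations of the 2 coordinate axes: 2! permutations times 2^2 sign flips, so |Aut| = 2^2·2! = 8. Under this action every vertex can be carried to every other, so G is vertex-transitive.

Yes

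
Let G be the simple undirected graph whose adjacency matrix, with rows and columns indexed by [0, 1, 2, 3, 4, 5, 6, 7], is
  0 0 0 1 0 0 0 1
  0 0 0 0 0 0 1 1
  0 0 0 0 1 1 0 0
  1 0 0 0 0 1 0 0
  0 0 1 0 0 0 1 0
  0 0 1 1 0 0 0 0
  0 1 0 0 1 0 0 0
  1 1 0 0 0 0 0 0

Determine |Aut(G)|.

16

Every vertex has degree 2 and the graph is connected, so G is the 8-cycle C_8. The automorphisms of the 8-cycle are exactly the symmetries of a regular 8-gon: the dihedral group D_8, |D_8| = 16.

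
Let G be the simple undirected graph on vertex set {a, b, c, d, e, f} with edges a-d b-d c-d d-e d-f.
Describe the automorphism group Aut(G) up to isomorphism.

the symmetric group on 5 letters

Vertex d has degree 5 and every other vertex has degree 1, so G is the star K_{1,5} with centre d. The 5 leaves are pairwise interchangeable while the centre is fixed, giving Aut(G) = S_5.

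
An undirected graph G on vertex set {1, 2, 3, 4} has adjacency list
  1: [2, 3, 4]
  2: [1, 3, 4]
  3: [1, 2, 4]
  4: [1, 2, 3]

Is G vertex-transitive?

Yes

All 4 vertices are pairwise adjacent: G = K_4. Any permutation of the 4 vertices preserves K_4, so Aut(K_4) = S_4 of order 4! = 24. This group acts transitively on the 4 vertices.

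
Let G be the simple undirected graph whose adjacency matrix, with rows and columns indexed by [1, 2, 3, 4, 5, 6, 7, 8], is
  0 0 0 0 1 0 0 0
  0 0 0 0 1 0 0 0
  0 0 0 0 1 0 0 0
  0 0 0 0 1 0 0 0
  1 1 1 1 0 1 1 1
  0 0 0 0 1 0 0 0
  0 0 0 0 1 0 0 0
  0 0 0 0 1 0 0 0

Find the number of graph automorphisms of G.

5040

Vertex 5 has degree 7 and every other vertex has degree 1, so G is the star K_{1,7} with centre 5. Any automorphism fixes the centre and permutes the 7 leaves freely, so Aut(G) ≅ S_7 of order 7! = 5040.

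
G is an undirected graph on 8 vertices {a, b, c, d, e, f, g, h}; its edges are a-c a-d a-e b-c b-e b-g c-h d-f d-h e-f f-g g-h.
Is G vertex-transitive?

Yes

G is 3-regular and bipartite on 2^3 = 8 vertices with girth 4; it is the hypercube graph Q_3. The symmetry group of the 3-cube is the hyperoctahedral group B_3 = Z_2 ≀ S_3, of order 2^3·3! = 48. This group acts transitively on the 8 vertices.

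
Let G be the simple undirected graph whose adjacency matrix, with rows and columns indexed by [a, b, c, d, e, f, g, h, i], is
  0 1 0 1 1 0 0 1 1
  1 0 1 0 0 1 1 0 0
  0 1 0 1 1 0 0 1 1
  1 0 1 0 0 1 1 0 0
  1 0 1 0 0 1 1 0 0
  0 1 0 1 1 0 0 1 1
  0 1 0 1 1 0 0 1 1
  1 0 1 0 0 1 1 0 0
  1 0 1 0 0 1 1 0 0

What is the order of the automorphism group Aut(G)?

The vertices split by degree into {a, c, f, g} (degree 5) and {b, d, e, h, i} (degree 4); every edge runs between the two parts, so G is the complete bipartite graph K_{4,5}. Automorphisms preserve the bipartition setwise (since the parts differ in size) and act as S_4 × S_5 within it; |Aut| = 2880.

2880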